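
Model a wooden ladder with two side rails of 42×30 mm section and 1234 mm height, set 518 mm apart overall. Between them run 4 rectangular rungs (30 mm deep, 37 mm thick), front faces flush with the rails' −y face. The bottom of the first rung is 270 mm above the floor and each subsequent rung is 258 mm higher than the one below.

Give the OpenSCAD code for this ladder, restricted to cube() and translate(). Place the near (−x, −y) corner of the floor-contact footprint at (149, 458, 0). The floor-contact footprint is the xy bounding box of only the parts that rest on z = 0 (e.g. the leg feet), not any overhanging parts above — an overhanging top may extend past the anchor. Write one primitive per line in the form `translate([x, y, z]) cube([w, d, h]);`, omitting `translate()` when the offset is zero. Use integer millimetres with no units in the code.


translate([149, 458, 0]) cube([42, 30, 1234]);
translate([625, 458, 0]) cube([42, 30, 1234]);
translate([191, 458, 270]) cube([434, 30, 37]);
translate([191, 458, 528]) cube([434, 30, 37]);
translate([191, 458, 786]) cube([434, 30, 37]);
translate([191, 458, 1044]) cube([434, 30, 37]);


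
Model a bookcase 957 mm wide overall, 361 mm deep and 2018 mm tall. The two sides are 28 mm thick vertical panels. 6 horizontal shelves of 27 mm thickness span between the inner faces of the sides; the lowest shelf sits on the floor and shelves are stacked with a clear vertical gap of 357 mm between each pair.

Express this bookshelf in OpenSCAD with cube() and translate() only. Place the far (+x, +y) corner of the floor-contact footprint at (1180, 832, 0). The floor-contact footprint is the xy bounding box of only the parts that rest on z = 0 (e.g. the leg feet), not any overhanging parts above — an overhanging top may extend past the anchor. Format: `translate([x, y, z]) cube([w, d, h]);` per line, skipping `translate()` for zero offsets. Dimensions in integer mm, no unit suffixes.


translate([223, 471, 0]) cube([28, 361, 2018]);
translate([1152, 471, 0]) cube([28, 361, 2018]);
translate([251, 471, 0]) cube([901, 361, 27]);
translate([251, 471, 384]) cube([901, 361, 27]);
translate([251, 471, 768]) cube([901, 361, 27]);
translate([251, 471, 1152]) cube([901, 361, 27]);
translate([251, 471, 1536]) cube([901, 361, 27]);
translate([251, 471, 1920]) cube([901, 361, 27]);


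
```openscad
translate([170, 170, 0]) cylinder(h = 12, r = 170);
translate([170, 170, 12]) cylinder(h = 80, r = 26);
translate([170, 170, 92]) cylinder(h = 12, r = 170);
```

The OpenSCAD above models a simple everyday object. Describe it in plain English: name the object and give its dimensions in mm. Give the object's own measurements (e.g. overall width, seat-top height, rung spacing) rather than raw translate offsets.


A spool: two coaxial disc flanges of radius 170 mm and thickness 12 mm, joined by a core cylinder of radius 26 mm and height 80 mm. The lower flange rests on z = 0 and the three cylinders share a vertical axis.


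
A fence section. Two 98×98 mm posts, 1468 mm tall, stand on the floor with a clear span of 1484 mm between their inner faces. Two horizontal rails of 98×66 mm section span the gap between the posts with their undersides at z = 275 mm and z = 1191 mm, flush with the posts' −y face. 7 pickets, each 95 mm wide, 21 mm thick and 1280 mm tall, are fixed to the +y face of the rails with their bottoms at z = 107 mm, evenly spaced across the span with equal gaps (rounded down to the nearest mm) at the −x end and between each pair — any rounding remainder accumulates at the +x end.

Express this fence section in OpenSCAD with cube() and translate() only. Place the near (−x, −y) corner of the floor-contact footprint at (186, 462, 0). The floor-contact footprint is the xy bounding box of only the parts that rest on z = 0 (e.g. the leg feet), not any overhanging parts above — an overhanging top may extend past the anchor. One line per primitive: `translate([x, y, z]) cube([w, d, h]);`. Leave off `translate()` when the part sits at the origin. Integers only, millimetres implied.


translate([186, 462, 0]) cube([98, 98, 1468]);
translate([1768, 462, 0]) cube([98, 98, 1468]);
translate([284, 462, 275]) cube([1484, 98, 66]);
translate([284, 462, 1191]) cube([1484, 98, 66]);
translate([386, 560, 107]) cube([95, 21, 1280]);
translate([583, 560, 107]) cube([95, 21, 1280]);
translate([780, 560, 107]) cube([95, 21, 1280]);
translate([977, 560, 107]) cube([95, 21, 1280]);
translate([1174, 560, 107]) cube([95, 21, 1280]);
translate([1371, 560, 107]) cube([95, 21, 1280]);
translate([1568, 560, 107]) cube([95, 21, 1280]);


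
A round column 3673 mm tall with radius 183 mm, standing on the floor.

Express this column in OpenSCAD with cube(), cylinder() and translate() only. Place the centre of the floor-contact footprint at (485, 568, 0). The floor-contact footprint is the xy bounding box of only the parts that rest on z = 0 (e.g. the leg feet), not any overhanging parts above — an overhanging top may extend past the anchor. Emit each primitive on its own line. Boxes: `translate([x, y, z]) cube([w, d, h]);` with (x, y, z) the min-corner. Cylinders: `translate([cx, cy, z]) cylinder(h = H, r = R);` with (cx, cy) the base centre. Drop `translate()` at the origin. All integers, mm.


translate([485, 568, 0]) cylinder(h = 3673, r = 183);


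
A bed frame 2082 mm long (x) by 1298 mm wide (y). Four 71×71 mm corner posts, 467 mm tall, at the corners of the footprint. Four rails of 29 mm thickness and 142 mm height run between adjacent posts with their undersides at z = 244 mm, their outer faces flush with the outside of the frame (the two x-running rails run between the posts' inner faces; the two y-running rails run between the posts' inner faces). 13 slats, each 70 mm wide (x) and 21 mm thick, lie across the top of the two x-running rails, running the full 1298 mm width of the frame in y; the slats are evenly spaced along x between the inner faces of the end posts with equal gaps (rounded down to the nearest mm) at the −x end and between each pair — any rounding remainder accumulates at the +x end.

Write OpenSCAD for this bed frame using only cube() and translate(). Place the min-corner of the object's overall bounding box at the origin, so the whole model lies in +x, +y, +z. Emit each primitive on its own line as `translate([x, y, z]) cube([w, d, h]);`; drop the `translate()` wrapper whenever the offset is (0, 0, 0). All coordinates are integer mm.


cube([71, 71, 467]);
translate([0, 1227, 0]) cube([71, 71, 467]);
translate([2011, 0, 0]) cube([71, 71, 467]);
translate([2011, 1227, 0]) cube([71, 71, 467]);
translate([71, 0, 244]) cube([1940, 29, 142]);
translate([71, 1269, 244]) cube([1940, 29, 142]);
translate([0, 71, 244]) cube([29, 1156, 142]);
translate([2053, 71, 244]) cube([29, 1156, 142]);
translate([144, 0, 386]) cube([70, 1298, 21]);
translate([287, 0, 386]) cube([70, 1298, 21]);
translate([430, 0, 386]) cube([70, 1298, 21]);
translate([573, 0, 386]) cube([70, 1298, 21]);
translate([716, 0, 386]) cube([70, 1298, 21]);
translate([859, 0, 386]) cube([70, 1298, 21]);
translate([1002, 0, 386]) cube([70, 1298, 21]);
translate([1145, 0, 386]) cube([70, 1298, 21]);
translate([1288, 0, 386]) cube([70, 1298, 21]);
translate([1431, 0, 386]) cube([70, 1298, 21]);
translate([1574, 0, 386]) cube([70, 1298, 21]);
translate([1717, 0, 386]) cube([70, 1298, 21]);
translate([1860, 0, 386]) cube([70, 1298, 21]);


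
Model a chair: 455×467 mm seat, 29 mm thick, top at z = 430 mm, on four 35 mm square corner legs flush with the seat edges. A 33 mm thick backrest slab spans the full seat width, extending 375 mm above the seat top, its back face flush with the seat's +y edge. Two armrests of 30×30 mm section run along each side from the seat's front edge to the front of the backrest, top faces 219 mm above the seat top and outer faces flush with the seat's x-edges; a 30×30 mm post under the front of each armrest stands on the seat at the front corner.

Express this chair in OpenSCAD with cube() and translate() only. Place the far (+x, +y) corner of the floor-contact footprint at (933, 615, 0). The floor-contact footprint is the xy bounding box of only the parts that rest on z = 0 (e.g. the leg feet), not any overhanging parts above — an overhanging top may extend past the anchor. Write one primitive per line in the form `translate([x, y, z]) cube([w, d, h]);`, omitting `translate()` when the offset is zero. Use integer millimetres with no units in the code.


translate([478, 148, 401]) cube([455, 467, 29]);
translate([478, 148, 0]) cube([35, 35, 401]);
translate([898, 148, 0]) cube([35, 35, 401]);
translate([478, 580, 0]) cube([35, 35, 401]);
translate([898, 580, 0]) cube([35, 35, 401]);
translate([478, 582, 430]) cube([455, 33, 375]);
translate([478, 148, 619]) cube([30, 434, 30]);
translate([903, 148, 619]) cube([30, 434, 30]);
translate([478, 148, 430]) cube([30, 30, 189]);
translate([903, 148, 430]) cube([30, 30, 189]);


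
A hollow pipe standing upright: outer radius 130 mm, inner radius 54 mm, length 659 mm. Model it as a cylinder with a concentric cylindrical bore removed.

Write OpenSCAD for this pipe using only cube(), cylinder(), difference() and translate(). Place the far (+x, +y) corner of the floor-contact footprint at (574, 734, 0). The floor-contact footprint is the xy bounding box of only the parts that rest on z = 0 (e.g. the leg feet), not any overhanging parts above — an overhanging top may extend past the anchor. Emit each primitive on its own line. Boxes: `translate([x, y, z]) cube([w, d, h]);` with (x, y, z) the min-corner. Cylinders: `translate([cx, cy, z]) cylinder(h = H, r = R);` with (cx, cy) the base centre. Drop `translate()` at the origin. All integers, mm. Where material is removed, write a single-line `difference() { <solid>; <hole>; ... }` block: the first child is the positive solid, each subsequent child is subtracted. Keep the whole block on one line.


difference() { translate([444, 604, 0]) cylinder(h = 659, r = 130); translate([444, 604, 0]) cylinder(h = 659, r = 54); }


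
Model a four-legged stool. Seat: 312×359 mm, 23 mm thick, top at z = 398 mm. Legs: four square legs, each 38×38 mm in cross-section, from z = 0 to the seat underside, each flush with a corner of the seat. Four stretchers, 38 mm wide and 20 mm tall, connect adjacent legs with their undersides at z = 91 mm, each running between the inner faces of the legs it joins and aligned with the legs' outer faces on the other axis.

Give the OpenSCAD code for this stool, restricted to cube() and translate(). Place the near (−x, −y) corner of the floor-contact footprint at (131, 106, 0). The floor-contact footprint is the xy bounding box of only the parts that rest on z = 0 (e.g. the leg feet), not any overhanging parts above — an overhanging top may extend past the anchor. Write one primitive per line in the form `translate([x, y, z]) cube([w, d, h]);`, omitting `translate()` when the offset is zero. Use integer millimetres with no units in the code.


translate([131, 106, 375]) cube([312, 359, 23]);
translate([131, 106, 0]) cube([38, 38, 375]);
translate([405, 106, 0]) cube([38, 38, 375]);
translate([131, 427, 0]) cube([38, 38, 375]);
translate([405, 427, 0]) cube([38, 38, 375]);
translate([169, 106, 91]) cube([236, 38, 20]);
translate([169, 427, 91]) cube([236, 38, 20]);
translate([131, 144, 91]) cube([38, 283, 20]);
translate([405, 144, 91]) cube([38, 283, 20]);


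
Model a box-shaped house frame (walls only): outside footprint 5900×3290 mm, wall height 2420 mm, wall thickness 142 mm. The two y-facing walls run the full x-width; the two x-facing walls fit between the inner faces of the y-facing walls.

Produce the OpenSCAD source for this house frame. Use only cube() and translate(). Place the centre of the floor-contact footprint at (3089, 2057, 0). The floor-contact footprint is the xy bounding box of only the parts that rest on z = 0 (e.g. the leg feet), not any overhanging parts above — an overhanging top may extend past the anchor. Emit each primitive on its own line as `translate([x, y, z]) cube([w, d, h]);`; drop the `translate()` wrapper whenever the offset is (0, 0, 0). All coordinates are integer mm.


translate([139, 412, 0]) cube([5900, 142, 2420]);
translate([139, 3560, 0]) cube([5900, 142, 2420]);
translate([139, 554, 0]) cube([142, 3006, 2420]);
translate([5897, 554, 0]) cube([142, 3006, 2420]);


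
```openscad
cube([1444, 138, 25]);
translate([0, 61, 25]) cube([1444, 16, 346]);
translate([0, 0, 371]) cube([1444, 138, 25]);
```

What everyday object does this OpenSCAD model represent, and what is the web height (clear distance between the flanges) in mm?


An I-beam. The web height is 346 mm.

Two wide flanges with a thin centred web — an I-beam. Overall 396 mm minus two 25 mm flanges gives a web of 396 − 2·25 = 346 mm.


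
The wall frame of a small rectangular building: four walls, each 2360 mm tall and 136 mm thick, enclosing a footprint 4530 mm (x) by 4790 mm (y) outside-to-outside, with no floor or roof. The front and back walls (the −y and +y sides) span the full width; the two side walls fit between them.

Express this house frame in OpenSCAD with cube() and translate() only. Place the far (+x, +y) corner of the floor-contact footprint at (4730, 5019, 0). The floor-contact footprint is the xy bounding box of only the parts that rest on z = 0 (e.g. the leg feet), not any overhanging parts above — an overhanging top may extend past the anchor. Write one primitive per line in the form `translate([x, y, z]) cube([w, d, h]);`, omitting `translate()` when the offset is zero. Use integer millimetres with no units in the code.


translate([200, 229, 0]) cube([4530, 136, 2360]);
translate([200, 4883, 0]) cube([4530, 136, 2360]);
translate([200, 365, 0]) cube([136, 4518, 2360]);
translate([4594, 365, 0]) cube([136, 4518, 2360]);


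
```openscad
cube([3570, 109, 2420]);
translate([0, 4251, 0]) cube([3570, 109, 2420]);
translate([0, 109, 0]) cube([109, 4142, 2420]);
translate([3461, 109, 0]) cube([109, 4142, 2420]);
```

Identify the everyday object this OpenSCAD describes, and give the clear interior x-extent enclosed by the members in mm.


A house (or room) frame. The interior width is 3352 mm.

Four 2420 mm walls enclosing a rectangle with no floor or roof — a room or house frame. Outside width is 3570 mm and wall thickness is 109 mm, so the interior width is 3570 − 2 × 109 = 3352 mm.


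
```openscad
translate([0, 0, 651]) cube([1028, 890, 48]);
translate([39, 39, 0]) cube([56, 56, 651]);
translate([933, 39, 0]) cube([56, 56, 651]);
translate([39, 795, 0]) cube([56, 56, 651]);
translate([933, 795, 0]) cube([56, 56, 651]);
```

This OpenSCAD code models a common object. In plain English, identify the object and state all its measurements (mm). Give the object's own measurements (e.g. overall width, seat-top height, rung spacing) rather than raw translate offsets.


A rectangular dining table. The top is 1028×890×48 mm with its upper surface at z = 699 mm. It stands on four 56×56 mm square legs, each inset 39 mm from the nearest pair of top edges, running from the floor to the underside of the top.


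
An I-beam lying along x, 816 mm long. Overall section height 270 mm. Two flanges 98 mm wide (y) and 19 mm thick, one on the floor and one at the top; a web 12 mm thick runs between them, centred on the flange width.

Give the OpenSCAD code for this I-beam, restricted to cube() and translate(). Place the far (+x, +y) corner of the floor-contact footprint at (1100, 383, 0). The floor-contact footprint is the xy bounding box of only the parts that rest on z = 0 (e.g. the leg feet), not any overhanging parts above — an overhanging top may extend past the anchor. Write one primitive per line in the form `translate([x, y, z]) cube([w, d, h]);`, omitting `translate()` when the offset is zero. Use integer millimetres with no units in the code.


translate([284, 285, 0]) cube([816, 98, 19]);
translate([284, 328, 19]) cube([816, 12, 232]);
translate([284, 285, 251]) cube([816, 98, 19]);


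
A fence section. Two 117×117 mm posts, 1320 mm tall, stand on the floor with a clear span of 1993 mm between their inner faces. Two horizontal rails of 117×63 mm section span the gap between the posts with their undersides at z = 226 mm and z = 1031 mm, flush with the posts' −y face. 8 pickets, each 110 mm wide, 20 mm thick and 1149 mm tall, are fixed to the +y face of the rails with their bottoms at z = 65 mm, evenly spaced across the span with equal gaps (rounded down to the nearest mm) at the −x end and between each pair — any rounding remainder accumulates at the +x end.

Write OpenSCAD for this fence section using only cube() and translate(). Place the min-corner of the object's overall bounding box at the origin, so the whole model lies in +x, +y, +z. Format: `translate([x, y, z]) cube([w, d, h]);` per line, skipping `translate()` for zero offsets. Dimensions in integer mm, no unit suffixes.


cube([117, 117, 1320]);
translate([2110, 0, 0]) cube([117, 117, 1320]);
translate([117, 0, 226]) cube([1993, 117, 63]);
translate([117, 0, 1031]) cube([1993, 117, 63]);
translate([240, 117, 65]) cube([110, 20, 1149]);
translate([473, 117, 65]) cube([110, 20, 1149]);
translate([706, 117, 65]) cube([110, 20, 1149]);
translate([939, 117, 65]) cube([110, 20, 1149]);
translate([1172, 117, 65]) cube([110, 20, 1149]);
translate([1405, 117, 65]) cube([110, 20, 1149]);
translate([1638, 117, 65]) cube([110, 20, 1149]);
translate([1871, 117, 65]) cube([110, 20, 1149]);


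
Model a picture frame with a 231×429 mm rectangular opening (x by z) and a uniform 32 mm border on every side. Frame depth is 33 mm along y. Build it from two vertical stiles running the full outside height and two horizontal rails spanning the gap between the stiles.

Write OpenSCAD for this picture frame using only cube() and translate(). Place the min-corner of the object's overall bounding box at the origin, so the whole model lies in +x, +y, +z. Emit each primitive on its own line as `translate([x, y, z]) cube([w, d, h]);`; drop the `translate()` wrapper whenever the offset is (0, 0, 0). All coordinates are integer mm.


cube([32, 33, 493]);
translate([263, 0, 0]) cube([32, 33, 493]);
translate([32, 0, 0]) cube([231, 33, 32]);
translate([32, 0, 461]) cube([231, 33, 32]);


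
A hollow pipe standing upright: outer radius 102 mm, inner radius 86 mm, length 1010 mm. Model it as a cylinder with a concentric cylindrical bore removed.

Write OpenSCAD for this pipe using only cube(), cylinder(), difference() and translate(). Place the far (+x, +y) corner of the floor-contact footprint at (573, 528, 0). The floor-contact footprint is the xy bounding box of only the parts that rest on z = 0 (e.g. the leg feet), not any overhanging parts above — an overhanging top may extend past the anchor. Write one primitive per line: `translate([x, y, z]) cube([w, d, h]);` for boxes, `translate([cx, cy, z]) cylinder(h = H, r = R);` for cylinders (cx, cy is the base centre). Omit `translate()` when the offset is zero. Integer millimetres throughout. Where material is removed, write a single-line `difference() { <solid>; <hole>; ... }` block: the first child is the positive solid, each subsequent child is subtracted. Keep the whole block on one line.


difference() { translate([471, 426, 0]) cylinder(h = 1010, r = 102); translate([471, 426, 0]) cylinder(h = 1010, r = 86); }


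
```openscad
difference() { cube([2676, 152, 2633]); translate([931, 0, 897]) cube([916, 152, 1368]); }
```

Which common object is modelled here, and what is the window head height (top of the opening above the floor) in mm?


A wall with a window opening. The window head height is 2265 mm.

A wall with a rectangular opening subtracted — a window. Sill at z = 897, opening 1368 mm tall, so the head is at 897 + 1368 = 2265 mm.


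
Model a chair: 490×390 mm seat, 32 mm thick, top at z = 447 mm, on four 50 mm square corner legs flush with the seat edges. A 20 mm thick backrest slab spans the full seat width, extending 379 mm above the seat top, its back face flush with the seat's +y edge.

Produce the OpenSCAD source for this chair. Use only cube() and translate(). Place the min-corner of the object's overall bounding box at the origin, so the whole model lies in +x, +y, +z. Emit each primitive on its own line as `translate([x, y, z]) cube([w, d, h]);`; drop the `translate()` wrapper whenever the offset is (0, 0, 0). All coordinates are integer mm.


// leg_h = 447 - 32 = 415
translate([0, 0, 415]) cube([490, 390, 32]);
cube([50, 50, 415]);
translate([440, 0, 0]) cube([50, 50, 415]);
translate([0, 340, 0]) cube([50, 50, 415]);
translate([440, 340, 0]) cube([50, 50, 415]);
translate([0, 370, 447]) cube([490, 20, 379]);


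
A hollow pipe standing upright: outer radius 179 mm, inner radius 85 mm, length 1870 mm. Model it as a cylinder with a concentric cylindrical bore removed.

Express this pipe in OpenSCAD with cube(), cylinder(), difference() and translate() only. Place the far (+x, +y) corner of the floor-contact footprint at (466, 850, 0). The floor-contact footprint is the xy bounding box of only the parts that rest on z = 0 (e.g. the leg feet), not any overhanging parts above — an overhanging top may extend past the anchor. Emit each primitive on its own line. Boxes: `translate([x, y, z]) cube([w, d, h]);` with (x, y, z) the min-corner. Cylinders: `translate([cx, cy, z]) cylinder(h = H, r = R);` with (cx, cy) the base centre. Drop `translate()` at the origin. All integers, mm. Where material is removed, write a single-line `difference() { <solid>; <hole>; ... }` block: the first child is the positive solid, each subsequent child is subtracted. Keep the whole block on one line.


difference() { translate([287, 671, 0]) cylinder(h = 1870, r = 179); translate([287, 671, 0]) cylinder(h = 1870, r = 85); }


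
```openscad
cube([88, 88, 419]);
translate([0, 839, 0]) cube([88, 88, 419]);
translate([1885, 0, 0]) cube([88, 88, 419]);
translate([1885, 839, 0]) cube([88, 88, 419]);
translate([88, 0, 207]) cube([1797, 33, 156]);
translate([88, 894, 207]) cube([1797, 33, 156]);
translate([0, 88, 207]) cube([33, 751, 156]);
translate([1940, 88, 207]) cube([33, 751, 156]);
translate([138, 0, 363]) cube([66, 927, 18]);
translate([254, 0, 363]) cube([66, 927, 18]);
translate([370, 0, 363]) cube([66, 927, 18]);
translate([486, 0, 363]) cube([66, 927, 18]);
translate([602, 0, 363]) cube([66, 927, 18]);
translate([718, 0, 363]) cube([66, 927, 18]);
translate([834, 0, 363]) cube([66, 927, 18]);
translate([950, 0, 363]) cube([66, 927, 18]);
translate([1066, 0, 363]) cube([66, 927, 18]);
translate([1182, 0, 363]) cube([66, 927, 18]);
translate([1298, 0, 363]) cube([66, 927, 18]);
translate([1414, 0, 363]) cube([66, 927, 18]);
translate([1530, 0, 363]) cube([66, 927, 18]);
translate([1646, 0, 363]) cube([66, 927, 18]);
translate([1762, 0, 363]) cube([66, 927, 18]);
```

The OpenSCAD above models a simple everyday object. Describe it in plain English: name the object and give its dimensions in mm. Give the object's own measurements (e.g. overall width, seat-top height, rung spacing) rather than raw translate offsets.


A bed frame 1973 mm long (x) by 927 mm wide (y). Four 88×88 mm corner posts, 419 mm tall, at the corners of the footprint. Four rails of 33 mm thickness and 156 mm height run between adjacent posts with their undersides at z = 207 mm, their outer faces flush with the outside of the frame (the two x-running rails run between the posts' inner faces; the two y-running rails run between the posts' inner faces). 15 slats, each 66 mm wide (x) and 18 mm thick, lie across the top of the two x-running rails, running the full 927 mm width of the frame in y; along x they sit between the end posts with a 50 mm gap after the −x posts and between neighbouring slats, leaving 57 mm before the +x posts.


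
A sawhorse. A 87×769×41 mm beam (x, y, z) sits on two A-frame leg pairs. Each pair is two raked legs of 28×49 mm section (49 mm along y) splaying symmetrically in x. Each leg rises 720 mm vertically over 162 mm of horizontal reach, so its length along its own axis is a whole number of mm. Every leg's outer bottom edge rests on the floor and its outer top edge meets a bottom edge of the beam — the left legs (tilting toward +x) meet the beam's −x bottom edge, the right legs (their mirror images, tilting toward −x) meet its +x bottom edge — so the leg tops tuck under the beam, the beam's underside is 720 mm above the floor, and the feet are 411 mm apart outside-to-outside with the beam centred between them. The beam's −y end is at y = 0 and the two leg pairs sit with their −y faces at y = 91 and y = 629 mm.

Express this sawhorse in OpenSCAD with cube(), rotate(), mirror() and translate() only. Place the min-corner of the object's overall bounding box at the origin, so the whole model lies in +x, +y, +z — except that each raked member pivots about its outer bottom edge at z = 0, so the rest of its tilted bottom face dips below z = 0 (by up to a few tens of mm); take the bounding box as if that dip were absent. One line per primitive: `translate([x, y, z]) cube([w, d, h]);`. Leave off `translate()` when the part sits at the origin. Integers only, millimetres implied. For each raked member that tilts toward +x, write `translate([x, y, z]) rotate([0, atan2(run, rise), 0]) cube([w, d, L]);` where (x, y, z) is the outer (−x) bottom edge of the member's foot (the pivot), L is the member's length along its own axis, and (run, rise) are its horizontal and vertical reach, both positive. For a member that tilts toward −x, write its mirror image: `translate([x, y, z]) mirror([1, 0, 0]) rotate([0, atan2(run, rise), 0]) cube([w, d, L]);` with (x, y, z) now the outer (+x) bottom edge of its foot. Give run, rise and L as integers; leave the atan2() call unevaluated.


translate([162, 0, 720]) cube([87, 769, 41]);
translate([0, 91, 0]) rotate([0, atan2(162, 720), 0]) cube([28, 49, 738]);
translate([411, 91, 0]) mirror([1, 0, 0]) rotate([0, atan2(162, 720), 0]) cube([28, 49, 738]);
translate([0, 629, 0]) rotate([0, atan2(162, 720), 0]) cube([28, 49, 738]);
translate([411, 629, 0]) mirror([1, 0, 0]) rotate([0, atan2(162, 720), 0]) cube([28, 49, 738]);


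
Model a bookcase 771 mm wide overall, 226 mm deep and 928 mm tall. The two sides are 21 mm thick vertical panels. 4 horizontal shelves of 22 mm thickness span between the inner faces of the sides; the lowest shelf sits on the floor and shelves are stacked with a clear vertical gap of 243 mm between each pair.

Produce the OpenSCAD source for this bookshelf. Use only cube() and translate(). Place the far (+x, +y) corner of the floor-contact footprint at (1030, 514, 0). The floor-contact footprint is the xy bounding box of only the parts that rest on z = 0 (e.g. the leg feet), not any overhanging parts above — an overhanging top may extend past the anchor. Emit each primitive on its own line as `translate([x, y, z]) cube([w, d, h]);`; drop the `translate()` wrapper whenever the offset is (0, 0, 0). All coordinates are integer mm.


translate([259, 288, 0]) cube([21, 226, 928]);
translate([1009, 288, 0]) cube([21, 226, 928]);
translate([280, 288, 0]) cube([729, 226, 22]);
translate([280, 288, 265]) cube([729, 226, 22]);
translate([280, 288, 530]) cube([729, 226, 22]);
translate([280, 288, 795]) cube([729, 226, 22]);


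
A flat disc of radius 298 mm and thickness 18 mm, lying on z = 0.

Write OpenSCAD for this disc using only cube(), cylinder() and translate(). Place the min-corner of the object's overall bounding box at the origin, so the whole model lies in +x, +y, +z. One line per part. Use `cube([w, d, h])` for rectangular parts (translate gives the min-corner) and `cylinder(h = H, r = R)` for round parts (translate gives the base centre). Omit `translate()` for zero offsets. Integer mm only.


translate([298, 298, 0]) cylinder(h = 18, r = 298);


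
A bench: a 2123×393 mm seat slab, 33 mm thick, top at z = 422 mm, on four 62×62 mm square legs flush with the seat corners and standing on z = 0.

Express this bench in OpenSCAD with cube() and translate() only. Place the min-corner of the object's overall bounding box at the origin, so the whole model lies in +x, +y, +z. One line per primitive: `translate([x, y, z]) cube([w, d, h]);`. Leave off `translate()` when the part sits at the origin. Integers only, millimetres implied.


translate([0, 0, 389]) cube([2123, 393, 33]);
cube([62, 62, 389]);
translate([0, 331, 0]) cube([62, 62, 389]);
translate([2061, 0, 0]) cube([62, 62, 389]);
translate([2061, 331, 0]) cube([62, 62, 389]);


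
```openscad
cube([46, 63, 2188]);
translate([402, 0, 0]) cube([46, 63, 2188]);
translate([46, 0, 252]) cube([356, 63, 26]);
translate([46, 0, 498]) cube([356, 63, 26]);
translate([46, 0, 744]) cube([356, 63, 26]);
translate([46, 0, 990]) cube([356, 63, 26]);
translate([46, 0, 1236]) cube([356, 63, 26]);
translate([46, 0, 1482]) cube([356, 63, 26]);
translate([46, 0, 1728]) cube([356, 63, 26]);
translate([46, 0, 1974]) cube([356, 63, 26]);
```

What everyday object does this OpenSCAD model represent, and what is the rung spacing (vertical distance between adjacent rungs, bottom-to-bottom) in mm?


A ladder. The rung spacing is 246 mm.

Two tall 46×63 posts with 8 short bars between them — a ladder. Adjacent rungs sit at z = 252 and z = 498, so the spacing is 498 − 252 = 246 mm.


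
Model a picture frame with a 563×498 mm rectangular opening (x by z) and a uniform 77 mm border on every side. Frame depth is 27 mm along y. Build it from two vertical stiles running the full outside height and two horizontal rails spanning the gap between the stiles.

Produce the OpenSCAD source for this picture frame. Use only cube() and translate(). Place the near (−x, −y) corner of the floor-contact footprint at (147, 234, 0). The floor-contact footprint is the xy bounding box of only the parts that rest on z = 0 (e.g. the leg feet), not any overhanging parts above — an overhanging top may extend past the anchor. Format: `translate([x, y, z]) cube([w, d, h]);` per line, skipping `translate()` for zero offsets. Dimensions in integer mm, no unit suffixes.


translate([147, 234, 0]) cube([77, 27, 652]);
translate([787, 234, 0]) cube([77, 27, 652]);
translate([224, 234, 0]) cube([563, 27, 77]);
translate([224, 234, 575]) cube([563, 27, 77]);


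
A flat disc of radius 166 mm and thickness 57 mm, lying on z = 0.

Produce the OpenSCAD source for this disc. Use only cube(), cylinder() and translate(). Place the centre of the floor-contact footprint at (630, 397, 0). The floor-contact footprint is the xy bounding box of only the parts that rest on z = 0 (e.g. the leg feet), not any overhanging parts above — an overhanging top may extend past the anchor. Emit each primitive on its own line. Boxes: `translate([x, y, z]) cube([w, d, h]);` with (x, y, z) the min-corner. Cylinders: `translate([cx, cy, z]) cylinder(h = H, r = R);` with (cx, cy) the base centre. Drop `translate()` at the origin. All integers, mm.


translate([630, 397, 0]) cylinder(h = 57, r = 166);


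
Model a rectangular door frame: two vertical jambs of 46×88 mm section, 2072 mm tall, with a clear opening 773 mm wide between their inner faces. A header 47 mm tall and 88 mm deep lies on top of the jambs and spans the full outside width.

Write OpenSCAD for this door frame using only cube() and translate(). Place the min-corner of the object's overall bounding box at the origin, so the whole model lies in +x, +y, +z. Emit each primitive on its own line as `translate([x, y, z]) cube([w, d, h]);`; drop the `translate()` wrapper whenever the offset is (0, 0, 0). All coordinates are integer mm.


cube([46, 88, 2072]);
translate([819, 0, 0]) cube([46, 88, 2072]);
translate([0, 0, 2072]) cube([865, 88, 47]);


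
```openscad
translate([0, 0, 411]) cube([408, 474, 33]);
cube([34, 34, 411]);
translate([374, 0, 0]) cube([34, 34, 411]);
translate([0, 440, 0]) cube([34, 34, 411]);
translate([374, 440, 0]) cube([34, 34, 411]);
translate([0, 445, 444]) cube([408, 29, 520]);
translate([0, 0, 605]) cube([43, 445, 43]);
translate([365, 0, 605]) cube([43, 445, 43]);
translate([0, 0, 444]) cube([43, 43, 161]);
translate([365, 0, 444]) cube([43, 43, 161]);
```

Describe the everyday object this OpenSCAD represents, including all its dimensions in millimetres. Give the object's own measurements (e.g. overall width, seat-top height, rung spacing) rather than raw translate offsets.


A chair. The seat is a 408×474×33 mm slab with its top at z = 444 mm, on four 34×34 mm corner legs (flush with the seat edges, standing on z = 0). A flat backrest 29 mm thick, 520 mm tall, spans the full seat width and rises from the seat top along its +y edge, rear face flush with the rear of the seat. Two armrests of 43×43 mm section run along each side from the seat's front edge to the front of the backrest, top faces 204 mm above the seat top and outer faces flush with the seat's x-edges; a 43×43 mm post under the front of each armrest stands on the seat at the front corner.


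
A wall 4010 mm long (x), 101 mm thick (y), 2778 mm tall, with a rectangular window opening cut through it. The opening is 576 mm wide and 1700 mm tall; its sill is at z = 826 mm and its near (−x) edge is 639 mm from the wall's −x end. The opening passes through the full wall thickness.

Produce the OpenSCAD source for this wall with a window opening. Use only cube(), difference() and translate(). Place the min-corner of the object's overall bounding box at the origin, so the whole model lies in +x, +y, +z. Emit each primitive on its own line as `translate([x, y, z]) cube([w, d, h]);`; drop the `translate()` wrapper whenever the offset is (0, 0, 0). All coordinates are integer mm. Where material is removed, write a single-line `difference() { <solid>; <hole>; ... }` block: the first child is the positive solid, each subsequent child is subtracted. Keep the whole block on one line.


difference() { cube([4010, 101, 2778]); translate([639, 0, 826]) cube([576, 101, 1700]); }


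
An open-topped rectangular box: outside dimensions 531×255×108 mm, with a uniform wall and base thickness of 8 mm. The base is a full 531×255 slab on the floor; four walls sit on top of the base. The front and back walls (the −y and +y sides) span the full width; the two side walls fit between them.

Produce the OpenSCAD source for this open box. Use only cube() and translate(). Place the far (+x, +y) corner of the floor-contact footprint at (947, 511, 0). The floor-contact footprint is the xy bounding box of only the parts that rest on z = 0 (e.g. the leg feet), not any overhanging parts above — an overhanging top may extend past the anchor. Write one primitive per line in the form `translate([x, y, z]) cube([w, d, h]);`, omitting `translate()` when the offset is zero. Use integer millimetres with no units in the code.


translate([416, 256, 0]) cube([531, 255, 8]);
translate([416, 256, 8]) cube([531, 8, 100]);
translate([416, 503, 8]) cube([531, 8, 100]);
translate([416, 264, 8]) cube([8, 239, 100]);
translate([939, 264, 8]) cube([8, 239, 100]);


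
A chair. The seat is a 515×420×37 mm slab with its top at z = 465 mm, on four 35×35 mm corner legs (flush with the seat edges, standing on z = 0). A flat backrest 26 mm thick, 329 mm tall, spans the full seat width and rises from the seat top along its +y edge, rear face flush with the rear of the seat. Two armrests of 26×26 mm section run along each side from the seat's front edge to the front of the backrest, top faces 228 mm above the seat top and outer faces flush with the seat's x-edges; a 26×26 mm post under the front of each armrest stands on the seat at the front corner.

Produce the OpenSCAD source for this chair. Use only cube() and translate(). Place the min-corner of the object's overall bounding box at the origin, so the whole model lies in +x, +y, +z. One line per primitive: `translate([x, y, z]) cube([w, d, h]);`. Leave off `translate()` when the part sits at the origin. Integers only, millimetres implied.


translate([0, 0, 428]) cube([515, 420, 37]);
cube([35, 35, 428]);
translate([480, 0, 0]) cube([35, 35, 428]);
translate([0, 385, 0]) cube([35, 35, 428]);
translate([480, 385, 0]) cube([35, 35, 428]);
translate([0, 394, 465]) cube([515, 26, 329]);
translate([0, 0, 667]) cube([26, 394, 26]);
translate([489, 0, 667]) cube([26, 394, 26]);
translate([0, 0, 465]) cube([26, 26, 202]);
translate([489, 0, 465]) cube([26, 26, 202]);


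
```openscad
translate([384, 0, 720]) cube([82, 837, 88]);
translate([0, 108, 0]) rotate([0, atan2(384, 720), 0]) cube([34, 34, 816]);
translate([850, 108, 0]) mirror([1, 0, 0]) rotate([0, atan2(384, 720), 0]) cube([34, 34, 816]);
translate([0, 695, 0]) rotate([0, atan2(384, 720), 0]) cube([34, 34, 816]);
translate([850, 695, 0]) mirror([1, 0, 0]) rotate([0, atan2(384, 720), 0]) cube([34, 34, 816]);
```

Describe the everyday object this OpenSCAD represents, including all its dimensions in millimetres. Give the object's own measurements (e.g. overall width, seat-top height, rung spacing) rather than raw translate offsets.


A sawhorse. A 82×837×88 mm beam (x, y, z) sits on two A-frame leg pairs. Each pair is two raked legs of 34×34 mm section (34 mm along y) splaying symmetrically in x. Each leg rises 720 mm vertically over 384 mm of horizontal reach and is 816 mm long along its own axis. Every leg's outer bottom edge rests on the floor and its outer top edge meets a bottom edge of the beam — the left legs (tilting toward +x) meet the beam's −x bottom edge, the right legs (their mirror images, tilting toward −x) meet its +x bottom edge — so the leg tops tuck under the beam, the beam's underside is 720 mm above the floor, and the feet are 850 mm apart outside-to-outside with the beam centred between them. The two leg pairs are set in 108 mm from either end of the beam.


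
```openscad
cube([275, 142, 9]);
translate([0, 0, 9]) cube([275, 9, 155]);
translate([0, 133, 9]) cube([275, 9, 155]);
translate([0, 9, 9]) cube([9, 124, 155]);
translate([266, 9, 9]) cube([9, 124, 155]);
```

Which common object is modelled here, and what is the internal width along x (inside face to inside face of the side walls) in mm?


An open box. The internal width is 257 mm.

A 275×142 base slab with four walls standing on it — an open box. The base is 275 mm wide and the walls are 9 mm thick, so the internal width is 275 − 2 × 9 = 257 mm.


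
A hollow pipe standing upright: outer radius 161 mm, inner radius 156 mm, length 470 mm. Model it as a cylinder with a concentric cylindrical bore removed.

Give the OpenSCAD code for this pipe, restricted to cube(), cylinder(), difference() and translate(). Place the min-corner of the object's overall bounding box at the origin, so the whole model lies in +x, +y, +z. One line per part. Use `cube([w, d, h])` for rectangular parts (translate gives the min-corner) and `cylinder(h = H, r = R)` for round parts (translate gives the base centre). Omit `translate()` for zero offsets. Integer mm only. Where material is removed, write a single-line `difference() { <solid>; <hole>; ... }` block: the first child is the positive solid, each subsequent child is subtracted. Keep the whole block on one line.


difference() { translate([161, 161, 0]) cylinder(h = 470, r = 161); translate([161, 161, 0]) cylinder(h = 470, r = 156); }


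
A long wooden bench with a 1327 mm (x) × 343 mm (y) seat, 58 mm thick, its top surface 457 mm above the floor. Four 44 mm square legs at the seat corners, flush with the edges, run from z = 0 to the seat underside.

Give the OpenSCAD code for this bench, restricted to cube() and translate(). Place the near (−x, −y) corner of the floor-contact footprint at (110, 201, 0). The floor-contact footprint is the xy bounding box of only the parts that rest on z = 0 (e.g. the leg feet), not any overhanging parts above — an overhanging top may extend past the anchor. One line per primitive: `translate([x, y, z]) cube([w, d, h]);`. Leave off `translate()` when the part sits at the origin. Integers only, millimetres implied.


// leg_h = 457 − 58 = 399
translate([110, 201, 399]) cube([1327, 343, 58]);
translate([110, 201, 0]) cube([44, 44, 399]);
translate([110, 500, 0]) cube([44, 44, 399]);
translate([1393, 201, 0]) cube([44, 44, 399]);
translate([1393, 500, 0]) cube([44, 44, 399]);
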